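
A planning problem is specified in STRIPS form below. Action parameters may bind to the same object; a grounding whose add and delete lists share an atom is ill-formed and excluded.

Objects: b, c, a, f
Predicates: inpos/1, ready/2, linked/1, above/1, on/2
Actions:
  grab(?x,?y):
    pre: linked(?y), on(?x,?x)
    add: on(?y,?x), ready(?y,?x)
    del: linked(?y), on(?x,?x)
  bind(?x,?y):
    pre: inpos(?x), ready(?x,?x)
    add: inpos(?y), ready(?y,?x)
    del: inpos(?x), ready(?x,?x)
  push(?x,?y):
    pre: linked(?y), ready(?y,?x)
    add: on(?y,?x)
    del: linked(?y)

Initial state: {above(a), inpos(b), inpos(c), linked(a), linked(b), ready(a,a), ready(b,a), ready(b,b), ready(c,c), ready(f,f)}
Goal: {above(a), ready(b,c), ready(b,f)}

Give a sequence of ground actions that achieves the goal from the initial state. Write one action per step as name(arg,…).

bind(b,f); bind(c,b); bind(f,b)

1. bind(b,f)  →  {above(a), inpos(c), inpos(f), linked(a), linked(b), ready(a,a), ready(b,a), ready(c,c), ready(f,b), ready(f,f)}
2. bind(c,b)  →  {above(a), inpos(b), inpos(f), linked(a), linked(b), ready(a,a), ready(b,a), ready(b,c), ready(f,b), ready(f,f)}
3. bind(f,b)  →  {above(a), inpos(b), linked(a), linked(b), ready(a,a), ready(b,a), ready(b,c), ready(b,f), ready(f,b)}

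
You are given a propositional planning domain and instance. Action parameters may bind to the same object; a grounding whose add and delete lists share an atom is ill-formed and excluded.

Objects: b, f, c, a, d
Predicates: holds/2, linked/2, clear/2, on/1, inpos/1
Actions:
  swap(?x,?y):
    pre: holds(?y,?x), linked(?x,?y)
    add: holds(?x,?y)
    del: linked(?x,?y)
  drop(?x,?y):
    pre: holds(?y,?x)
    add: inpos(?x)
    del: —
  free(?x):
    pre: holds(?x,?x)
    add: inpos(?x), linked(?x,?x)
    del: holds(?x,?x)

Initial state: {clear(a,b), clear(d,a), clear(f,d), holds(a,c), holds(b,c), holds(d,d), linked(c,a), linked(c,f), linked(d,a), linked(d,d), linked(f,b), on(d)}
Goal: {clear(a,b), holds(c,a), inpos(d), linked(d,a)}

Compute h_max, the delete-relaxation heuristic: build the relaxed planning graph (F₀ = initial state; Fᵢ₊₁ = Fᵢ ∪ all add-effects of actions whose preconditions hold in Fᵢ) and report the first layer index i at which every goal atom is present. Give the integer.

1

F0 = init (12 atoms)
F1 = F0 ∪ {holds(c,a), inpos(c), inpos(d)}  (15 atoms)
goal ⊆ F1  ⇒  h_max = 1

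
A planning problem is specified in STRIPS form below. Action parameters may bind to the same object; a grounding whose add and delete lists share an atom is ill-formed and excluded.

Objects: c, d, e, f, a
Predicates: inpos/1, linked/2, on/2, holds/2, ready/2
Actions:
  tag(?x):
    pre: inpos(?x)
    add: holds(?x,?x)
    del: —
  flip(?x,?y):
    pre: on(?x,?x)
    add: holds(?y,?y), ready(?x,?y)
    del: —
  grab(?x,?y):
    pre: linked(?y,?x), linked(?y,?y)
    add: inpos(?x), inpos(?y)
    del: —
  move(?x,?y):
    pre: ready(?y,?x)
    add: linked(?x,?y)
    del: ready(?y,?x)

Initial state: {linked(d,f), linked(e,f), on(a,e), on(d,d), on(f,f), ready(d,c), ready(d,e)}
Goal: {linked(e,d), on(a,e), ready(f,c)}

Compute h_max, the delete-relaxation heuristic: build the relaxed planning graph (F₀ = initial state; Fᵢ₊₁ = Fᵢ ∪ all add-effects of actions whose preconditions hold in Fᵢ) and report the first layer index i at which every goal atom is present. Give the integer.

F0 = init (7 atoms)
F1 = F0 ∪ {holds(a,a), holds(c,c), holds(d,d), holds(e,e), holds(f,f), linked(c,d), linked(e,d), ready(d,a), ready(d,d), ready(d,f), ready(f,a), ready(f,c), ready(f,d), ready(f,e), ready(f,f)}  (22 atoms)
goal ⊆ F1  ⇒  h_max = 1

1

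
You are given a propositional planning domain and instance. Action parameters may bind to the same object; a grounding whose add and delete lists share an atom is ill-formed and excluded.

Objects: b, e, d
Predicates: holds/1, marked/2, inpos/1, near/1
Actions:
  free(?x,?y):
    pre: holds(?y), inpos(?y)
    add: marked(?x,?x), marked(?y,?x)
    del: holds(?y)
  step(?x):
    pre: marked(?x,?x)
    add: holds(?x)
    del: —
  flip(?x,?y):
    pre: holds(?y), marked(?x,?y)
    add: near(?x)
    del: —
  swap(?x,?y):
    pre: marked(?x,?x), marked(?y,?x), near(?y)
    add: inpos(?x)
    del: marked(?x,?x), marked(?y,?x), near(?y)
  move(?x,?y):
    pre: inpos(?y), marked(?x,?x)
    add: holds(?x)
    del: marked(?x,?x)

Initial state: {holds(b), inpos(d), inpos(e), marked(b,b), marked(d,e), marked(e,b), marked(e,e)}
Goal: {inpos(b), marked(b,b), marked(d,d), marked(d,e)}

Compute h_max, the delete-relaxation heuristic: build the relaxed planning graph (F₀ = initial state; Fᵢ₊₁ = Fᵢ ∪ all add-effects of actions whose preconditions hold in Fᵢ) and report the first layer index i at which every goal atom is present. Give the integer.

F0 = init (7 atoms)
F1 = F0 ∪ {holds(e), near(b), near(e)}  (10 atoms)
F2 = F1 ∪ {inpos(b), marked(d,d), marked(e,d), near(d)}  (14 atoms)
goal ⊆ F2  ⇒  h_max = 2

2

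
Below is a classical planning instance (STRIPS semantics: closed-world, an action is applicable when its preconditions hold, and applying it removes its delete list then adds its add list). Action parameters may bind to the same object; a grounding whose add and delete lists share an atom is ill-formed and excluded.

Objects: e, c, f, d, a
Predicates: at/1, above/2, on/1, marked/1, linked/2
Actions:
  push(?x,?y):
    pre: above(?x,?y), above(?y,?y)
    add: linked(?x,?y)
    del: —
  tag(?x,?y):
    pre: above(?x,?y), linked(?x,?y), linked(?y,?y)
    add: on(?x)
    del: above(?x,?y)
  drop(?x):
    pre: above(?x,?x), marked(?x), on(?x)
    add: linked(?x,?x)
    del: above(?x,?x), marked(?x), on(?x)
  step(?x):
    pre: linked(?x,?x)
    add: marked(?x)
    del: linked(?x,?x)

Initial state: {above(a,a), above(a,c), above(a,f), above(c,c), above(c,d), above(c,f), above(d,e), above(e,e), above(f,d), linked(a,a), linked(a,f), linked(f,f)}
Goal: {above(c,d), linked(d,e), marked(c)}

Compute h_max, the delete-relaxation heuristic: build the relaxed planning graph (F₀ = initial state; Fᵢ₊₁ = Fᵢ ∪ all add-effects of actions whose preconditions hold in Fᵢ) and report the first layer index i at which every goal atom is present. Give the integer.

2

F0 = init (12 atoms)
F1 = F0 ∪ {linked(a,c), linked(c,c), linked(d,e), linked(e,e), marked(a), marked(f), on(a)}  (19 atoms)
F2 = F1 ∪ {marked(c), marked(e), on(c), on(d), on(e)}  (24 atoms)
goal ⊆ F2  ⇒  h_max = 2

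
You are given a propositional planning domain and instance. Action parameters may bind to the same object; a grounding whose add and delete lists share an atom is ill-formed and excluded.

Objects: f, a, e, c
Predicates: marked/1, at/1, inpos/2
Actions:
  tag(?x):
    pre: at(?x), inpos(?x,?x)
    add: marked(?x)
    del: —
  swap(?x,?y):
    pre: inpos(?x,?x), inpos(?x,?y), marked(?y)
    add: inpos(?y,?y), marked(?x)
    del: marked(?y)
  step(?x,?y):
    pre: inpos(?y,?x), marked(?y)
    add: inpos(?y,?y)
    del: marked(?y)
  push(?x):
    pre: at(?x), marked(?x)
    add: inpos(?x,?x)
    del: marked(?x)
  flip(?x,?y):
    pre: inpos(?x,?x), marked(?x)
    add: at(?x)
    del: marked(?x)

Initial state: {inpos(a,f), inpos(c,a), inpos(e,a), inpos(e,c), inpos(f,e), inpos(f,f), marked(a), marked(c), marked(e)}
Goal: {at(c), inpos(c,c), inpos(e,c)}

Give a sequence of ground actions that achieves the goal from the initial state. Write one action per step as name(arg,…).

1. step(a,c)  →  {inpos(a,f), inpos(c,a), inpos(c,c), inpos(e,a), inpos(e,c), inpos(f,e), inpos(f,f), marked(a), marked(e)}
2. swap(c,a)  →  {inpos(a,a), inpos(a,f), inpos(c,a), inpos(c,c), inpos(e,a), inpos(e,c), inpos(f,e), inpos(f,f), marked(c), marked(e)}
3. flip(c,f)  →  {at(c), inpos(a,a), inpos(a,f), inpos(c,a), inpos(c,c), inpos(e,a), inpos(e,c), inpos(f,e), inpos(f,f), marked(e)}

step(a,c); swap(c,a); flip(c,f)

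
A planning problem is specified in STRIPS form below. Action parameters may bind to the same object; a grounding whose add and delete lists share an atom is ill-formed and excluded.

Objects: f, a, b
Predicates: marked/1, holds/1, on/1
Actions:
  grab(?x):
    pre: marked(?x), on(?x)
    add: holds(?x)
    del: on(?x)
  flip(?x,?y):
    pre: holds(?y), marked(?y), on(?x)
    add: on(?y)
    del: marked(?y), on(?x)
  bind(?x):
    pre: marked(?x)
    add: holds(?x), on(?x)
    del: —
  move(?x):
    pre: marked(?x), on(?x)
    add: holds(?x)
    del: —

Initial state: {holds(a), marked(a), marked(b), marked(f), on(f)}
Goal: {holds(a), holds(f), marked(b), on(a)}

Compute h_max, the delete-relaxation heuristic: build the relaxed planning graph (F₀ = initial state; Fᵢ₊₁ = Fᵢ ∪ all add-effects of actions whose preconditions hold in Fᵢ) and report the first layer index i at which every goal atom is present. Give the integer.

F0 = init (5 atoms)
F1 = F0 ∪ {holds(b), holds(f), on(a), on(b)}  (9 atoms)
goal ⊆ F1  ⇒  h_max = 1

1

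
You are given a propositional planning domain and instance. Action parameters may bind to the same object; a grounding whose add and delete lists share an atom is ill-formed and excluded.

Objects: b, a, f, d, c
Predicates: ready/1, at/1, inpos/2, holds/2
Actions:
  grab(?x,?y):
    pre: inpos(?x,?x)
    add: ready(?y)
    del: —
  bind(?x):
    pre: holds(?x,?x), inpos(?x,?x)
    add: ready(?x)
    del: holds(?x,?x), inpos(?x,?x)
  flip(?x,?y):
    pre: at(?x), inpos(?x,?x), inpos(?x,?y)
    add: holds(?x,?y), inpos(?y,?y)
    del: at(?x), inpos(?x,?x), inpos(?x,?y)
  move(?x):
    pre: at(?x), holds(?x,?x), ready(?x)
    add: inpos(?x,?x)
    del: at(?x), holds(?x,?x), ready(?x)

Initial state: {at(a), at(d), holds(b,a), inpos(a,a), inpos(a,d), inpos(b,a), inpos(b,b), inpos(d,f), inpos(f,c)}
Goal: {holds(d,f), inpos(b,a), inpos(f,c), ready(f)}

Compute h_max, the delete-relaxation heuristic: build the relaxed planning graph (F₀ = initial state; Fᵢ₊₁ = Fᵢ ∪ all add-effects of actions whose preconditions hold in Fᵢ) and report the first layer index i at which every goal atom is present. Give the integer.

F0 = init (9 atoms)
F1 = F0 ∪ {holds(a,d), inpos(d,d), ready(a), ready(b), ready(c), ready(d), ready(f)}  (16 atoms)
F2 = F1 ∪ {holds(d,f), inpos(f,f)}  (18 atoms)
goal ⊆ F2  ⇒  h_max = 2

2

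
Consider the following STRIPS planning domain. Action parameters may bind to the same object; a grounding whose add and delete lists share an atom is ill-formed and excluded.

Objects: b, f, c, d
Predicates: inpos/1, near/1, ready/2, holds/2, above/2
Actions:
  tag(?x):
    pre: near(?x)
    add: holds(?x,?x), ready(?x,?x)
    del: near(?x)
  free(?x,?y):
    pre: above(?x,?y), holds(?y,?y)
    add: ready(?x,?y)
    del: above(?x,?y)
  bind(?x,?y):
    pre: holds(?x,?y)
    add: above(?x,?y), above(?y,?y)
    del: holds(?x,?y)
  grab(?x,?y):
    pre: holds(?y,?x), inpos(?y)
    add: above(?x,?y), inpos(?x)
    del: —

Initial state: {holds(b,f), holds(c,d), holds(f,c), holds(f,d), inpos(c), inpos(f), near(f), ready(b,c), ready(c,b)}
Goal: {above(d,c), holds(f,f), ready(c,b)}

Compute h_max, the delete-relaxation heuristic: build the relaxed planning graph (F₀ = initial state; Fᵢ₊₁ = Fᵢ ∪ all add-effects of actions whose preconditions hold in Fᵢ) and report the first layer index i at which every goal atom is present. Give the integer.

F0 = init (9 atoms)
F1 = F0 ∪ {above(b,f), above(c,c), above(c,d), above(c,f), above(d,c), above(d,d), above(d,f), above(f,c), above(f,d), above(f,f), holds(f,f), inpos(d), ready(f,f)}  (22 atoms)
goal ⊆ F1  ⇒  h_max = 1

1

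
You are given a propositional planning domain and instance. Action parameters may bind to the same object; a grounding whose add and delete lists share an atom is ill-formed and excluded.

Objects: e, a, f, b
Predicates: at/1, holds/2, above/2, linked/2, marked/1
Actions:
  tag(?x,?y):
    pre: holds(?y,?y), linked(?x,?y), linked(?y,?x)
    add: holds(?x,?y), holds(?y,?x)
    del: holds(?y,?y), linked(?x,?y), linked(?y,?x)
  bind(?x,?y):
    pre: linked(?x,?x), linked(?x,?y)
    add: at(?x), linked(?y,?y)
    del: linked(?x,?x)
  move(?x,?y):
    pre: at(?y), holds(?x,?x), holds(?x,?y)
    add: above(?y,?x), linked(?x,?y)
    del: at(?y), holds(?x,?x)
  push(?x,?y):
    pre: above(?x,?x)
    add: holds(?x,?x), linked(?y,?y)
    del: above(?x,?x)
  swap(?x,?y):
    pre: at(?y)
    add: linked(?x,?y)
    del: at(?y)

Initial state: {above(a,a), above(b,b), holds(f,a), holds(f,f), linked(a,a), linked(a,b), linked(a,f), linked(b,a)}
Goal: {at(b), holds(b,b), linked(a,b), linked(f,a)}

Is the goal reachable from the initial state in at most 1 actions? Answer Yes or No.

1. bind(a,f)  →  {above(a,a), above(b,b), at(a), holds(f,a), holds(f,f), linked(a,b), linked(a,f), linked(b,a), linked(f,f)}
2. move(f,a)  →  {above(a,a), above(a,f), above(b,b), holds(f,a), linked(a,b), linked(a,f), linked(b,a), linked(f,a), linked(f,f)}
3. push(b,b)  →  {above(a,a), above(a,f), holds(b,b), holds(f,a), linked(a,b), linked(a,f), linked(b,a), linked(b,b), linked(f,a), linked(f,f)}
4. bind(b,a)  →  {above(a,a), above(a,f), at(b), holds(b,b), holds(f,a), linked(a,a), linked(a,b), linked(a,f), linked(b,a), linked(f,a), linked(f,f)}
optimal plan length = 4; 4 > 1

No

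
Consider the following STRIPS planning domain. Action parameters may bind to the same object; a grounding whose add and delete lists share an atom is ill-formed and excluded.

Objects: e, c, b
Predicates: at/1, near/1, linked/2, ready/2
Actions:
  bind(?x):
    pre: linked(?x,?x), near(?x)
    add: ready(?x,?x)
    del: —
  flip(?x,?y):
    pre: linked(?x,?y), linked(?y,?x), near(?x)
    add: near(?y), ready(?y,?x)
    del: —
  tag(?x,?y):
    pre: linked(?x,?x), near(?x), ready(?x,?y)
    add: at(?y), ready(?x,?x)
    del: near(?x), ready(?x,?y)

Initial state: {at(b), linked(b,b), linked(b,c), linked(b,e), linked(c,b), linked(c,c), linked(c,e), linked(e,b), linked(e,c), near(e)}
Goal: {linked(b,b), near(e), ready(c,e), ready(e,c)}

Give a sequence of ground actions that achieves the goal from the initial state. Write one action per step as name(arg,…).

1. flip(e,c)  →  {at(b), linked(b,b), linked(b,c), linked(b,e), linked(c,b), linked(c,c), linked(c,e), linked(e,b), linked(e,c), near(c), near(e), ready(c,e)}
2. flip(c,e)  →  {at(b), linked(b,b), linked(b,c), linked(b,e), linked(c,b), linked(c,c), linked(c,e), linked(e,b), linked(e,c), near(c), near(e), ready(c,e), ready(e,c)}

flip(e,c); flip(c,e)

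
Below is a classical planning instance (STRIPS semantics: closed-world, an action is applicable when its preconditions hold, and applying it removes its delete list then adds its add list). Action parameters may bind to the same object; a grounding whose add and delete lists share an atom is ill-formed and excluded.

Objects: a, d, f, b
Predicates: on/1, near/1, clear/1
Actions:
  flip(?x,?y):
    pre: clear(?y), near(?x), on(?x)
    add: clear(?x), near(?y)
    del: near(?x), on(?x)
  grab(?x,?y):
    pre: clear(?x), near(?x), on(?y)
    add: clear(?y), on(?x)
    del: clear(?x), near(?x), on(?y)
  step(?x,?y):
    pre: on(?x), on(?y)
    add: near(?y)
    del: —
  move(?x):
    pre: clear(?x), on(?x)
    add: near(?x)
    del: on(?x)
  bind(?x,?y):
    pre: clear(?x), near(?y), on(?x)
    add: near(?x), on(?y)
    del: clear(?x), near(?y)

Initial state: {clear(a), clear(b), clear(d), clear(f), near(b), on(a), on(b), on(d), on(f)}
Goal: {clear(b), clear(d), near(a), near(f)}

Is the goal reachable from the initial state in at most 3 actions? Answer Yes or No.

1. flip(b,a)  →  {clear(a), clear(b), clear(d), clear(f), near(a), on(a), on(d), on(f)}
2. step(a,f)  →  {clear(a), clear(b), clear(d), clear(f), near(a), near(f), on(a), on(d), on(f)}
optimal plan length = 2; 2 ≤ 3

Yes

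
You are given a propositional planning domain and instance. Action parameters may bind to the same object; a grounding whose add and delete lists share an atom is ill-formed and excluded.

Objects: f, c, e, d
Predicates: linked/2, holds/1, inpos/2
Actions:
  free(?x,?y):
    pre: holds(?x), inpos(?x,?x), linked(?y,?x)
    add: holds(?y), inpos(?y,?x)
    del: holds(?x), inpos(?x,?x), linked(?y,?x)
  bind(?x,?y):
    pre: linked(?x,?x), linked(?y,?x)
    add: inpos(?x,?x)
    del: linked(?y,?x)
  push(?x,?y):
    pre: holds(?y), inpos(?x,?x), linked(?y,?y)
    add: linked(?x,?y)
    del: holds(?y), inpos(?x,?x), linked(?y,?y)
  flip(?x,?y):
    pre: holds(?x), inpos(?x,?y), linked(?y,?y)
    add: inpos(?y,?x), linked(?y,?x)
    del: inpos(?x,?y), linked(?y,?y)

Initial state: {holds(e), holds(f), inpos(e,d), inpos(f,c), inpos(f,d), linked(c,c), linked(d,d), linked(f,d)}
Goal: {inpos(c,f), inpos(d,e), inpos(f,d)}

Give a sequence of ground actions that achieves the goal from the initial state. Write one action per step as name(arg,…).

1. flip(f,c)  →  {holds(e), holds(f), inpos(c,f), inpos(e,d), inpos(f,d), linked(c,f), linked(d,d), linked(f,d)}
2. flip(e,d)  →  {holds(e), holds(f), inpos(c,f), inpos(d,e), inpos(f,d), linked(c,f), linked(d,e), linked(f,d)}

flip(f,c); flip(e,d)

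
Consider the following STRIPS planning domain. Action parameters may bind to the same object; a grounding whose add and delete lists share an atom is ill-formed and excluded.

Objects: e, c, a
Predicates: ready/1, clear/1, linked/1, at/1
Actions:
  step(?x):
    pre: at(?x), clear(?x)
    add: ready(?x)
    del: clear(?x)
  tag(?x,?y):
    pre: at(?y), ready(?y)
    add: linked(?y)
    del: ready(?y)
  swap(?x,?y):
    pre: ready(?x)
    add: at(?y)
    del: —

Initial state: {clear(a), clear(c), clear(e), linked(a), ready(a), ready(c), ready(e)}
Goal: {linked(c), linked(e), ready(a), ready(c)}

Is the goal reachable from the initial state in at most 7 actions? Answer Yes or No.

1. swap(e,e)  →  {at(e), clear(a), clear(c), clear(e), linked(a), ready(a), ready(c), ready(e)}
2. tag(e,e)  →  {at(e), clear(a), clear(c), clear(e), linked(a), linked(e), ready(a), ready(c)}
3. swap(c,c)  →  {at(c), at(e), clear(a), clear(c), clear(e), linked(a), linked(e), ready(a), ready(c)}
4. tag(e,c)  →  {at(c), at(e), clear(a), clear(c), clear(e), linked(a), linked(c), linked(e), ready(a)}
5. step(c)  →  {at(c), at(e), clear(a), clear(e), linked(a), linked(c), linked(e), ready(a), ready(c)}
optimal plan length = 5; 5 ≤ 7

Yes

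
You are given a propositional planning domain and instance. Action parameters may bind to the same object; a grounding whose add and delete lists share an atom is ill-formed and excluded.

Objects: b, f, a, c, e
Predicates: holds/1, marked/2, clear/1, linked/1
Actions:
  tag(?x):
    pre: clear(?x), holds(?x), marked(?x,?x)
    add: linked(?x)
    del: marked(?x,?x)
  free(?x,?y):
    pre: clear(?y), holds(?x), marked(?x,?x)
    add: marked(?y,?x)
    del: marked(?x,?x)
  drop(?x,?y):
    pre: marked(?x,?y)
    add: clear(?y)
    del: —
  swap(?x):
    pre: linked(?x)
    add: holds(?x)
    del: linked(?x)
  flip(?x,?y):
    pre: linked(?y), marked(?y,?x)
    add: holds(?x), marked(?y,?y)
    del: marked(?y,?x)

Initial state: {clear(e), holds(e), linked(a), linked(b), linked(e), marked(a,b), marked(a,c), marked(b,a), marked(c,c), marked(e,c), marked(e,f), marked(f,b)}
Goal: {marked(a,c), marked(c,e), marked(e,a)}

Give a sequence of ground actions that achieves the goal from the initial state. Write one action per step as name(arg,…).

drop(a,c); flip(b,a); swap(a); free(a,e); flip(f,e); free(e,c)

1. drop(a,c)  →  {clear(c), clear(e), holds(e), linked(a), linked(b), linked(e), marked(a,b), marked(a,c), marked(b,a), marked(c,c), marked(e,c), marked(e,f), marked(f,b)}
2. flip(b,a)  →  {clear(c), clear(e), holds(b), holds(e), linked(a), linked(b), linked(e), marked(a,a), marked(a,c), marked(b,a), marked(c,c), marked(e,c), marked(e,f), marked(f,b)}
3. swap(a)  →  {clear(c), clear(e), holds(a), holds(b), holds(e), linked(b), linked(e), marked(a,a), marked(a,c), marked(b,a), marked(c,c), marked(e,c), marked(e,f), marked(f,b)}
4. free(a,e)  →  {clear(c), clear(e), holds(a), holds(b), holds(e), linked(b), linked(e), marked(a,c), marked(b,a), marked(c,c), marked(e,a), marked(e,c), marked(e,f), marked(f,b)}
5. flip(f,e)  →  {clear(c), clear(e), holds(a), holds(b), holds(e), holds(f), linked(b), linked(e), marked(a,c), marked(b,a), marked(c,c), marked(e,a), marked(e,c), marked(e,e), marked(f,b)}
6. free(e,c)  →  {clear(c), clear(e), holds(a), holds(b), holds(e), holds(f), linked(b), linked(e), marked(a,c), marked(b,a), marked(c,c), marked(c,e), marked(e,a), marked(e,c), marked(f,b)}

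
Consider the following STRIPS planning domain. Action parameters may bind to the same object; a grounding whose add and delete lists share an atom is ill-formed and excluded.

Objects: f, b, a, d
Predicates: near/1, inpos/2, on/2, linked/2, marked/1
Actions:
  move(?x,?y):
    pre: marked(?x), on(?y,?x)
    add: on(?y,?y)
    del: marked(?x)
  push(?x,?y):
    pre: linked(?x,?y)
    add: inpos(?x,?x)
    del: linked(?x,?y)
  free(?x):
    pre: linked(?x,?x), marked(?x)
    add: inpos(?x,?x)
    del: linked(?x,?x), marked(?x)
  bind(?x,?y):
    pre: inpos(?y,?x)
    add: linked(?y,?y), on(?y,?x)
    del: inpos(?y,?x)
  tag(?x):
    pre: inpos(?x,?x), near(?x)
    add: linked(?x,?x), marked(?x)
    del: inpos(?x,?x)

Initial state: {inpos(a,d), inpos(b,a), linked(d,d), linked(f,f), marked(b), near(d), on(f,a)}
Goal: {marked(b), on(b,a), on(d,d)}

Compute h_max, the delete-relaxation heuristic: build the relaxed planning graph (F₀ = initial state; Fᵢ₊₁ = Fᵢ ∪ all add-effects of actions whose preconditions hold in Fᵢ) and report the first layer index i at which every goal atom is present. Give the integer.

2

F0 = init (7 atoms)
F1 = F0 ∪ {inpos(d,d), inpos(f,f), linked(a,a), linked(b,b), on(a,d), on(b,a)}  (13 atoms)
F2 = F1 ∪ {inpos(a,a), inpos(b,b), marked(d), on(d,d), on(f,f)}  (18 atoms)
goal ⊆ F2  ⇒  h_max = 2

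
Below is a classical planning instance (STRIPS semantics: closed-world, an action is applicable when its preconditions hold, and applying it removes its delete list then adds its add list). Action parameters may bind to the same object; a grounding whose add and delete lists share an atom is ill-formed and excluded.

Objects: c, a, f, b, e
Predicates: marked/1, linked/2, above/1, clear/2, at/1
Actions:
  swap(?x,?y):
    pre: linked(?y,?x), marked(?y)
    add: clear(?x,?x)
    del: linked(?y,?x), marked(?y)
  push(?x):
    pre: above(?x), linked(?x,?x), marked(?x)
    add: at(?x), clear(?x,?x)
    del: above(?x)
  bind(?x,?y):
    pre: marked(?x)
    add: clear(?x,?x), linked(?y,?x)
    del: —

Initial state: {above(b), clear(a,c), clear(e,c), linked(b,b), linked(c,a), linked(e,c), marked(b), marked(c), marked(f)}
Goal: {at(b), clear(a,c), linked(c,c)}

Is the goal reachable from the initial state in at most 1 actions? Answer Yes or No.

1. push(b)  →  {at(b), clear(a,c), clear(b,b), clear(e,c), linked(b,b), linked(c,a), linked(e,c), marked(b), marked(c), marked(f)}
2. bind(c,c)  →  {at(b), clear(a,c), clear(b,b), clear(c,c), clear(e,c), linked(b,b), linked(c,a), linked(c,c), linked(e,c), marked(b), marked(c), marked(f)}
optimal plan length = 2; 2 > 1

No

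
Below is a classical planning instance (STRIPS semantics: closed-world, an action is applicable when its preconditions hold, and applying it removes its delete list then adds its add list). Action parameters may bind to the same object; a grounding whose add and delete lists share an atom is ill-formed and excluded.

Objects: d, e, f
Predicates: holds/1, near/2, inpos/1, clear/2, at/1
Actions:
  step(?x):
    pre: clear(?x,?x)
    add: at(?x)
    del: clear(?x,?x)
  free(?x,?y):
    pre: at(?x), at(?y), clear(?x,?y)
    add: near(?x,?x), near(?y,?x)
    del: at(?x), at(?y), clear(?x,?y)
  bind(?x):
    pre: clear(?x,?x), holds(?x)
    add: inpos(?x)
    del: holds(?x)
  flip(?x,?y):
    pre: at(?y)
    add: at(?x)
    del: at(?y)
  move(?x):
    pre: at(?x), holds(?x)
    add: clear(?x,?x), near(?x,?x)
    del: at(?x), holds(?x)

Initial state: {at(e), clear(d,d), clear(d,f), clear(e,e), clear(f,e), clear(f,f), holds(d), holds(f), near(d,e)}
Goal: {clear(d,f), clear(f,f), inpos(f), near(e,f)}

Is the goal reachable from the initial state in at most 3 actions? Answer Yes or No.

1. step(d)  →  {at(d), at(e), clear(d,f), clear(e,e), clear(f,e), clear(f,f), holds(d), holds(f), near(d,e)}
2. bind(f)  →  {at(d), at(e), clear(d,f), clear(e,e), clear(f,e), clear(f,f), holds(d), inpos(f), near(d,e)}
3. flip(f,d)  →  {at(e), at(f), clear(d,f), clear(e,e), clear(f,e), clear(f,f), holds(d), inpos(f), near(d,e)}
4. free(f,e)  →  {clear(d,f), clear(e,e), clear(f,f), holds(d), inpos(f), near(d,e), near(e,f), near(f,f)}
optimal plan length = 4; 4 > 3

No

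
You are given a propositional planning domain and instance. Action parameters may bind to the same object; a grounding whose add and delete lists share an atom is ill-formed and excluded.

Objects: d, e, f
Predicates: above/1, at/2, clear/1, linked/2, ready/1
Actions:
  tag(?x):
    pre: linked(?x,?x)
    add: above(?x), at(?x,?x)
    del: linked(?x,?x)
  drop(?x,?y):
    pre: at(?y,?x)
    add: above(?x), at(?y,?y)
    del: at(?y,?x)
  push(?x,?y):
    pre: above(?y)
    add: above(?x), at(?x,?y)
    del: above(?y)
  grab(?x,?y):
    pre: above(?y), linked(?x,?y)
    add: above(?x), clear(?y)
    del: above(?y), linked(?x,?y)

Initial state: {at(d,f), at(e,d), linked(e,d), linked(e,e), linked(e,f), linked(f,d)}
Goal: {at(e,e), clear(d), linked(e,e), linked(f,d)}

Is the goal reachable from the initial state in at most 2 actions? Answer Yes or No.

1. drop(d,e)  →  {above(d), at(d,f), at(e,e), linked(e,d), linked(e,e), linked(e,f), linked(f,d)}
2. grab(e,d)  →  {above(e), at(d,f), at(e,e), clear(d), linked(e,e), linked(e,f), linked(f,d)}
optimal plan length = 2; 2 ≤ 2

Yes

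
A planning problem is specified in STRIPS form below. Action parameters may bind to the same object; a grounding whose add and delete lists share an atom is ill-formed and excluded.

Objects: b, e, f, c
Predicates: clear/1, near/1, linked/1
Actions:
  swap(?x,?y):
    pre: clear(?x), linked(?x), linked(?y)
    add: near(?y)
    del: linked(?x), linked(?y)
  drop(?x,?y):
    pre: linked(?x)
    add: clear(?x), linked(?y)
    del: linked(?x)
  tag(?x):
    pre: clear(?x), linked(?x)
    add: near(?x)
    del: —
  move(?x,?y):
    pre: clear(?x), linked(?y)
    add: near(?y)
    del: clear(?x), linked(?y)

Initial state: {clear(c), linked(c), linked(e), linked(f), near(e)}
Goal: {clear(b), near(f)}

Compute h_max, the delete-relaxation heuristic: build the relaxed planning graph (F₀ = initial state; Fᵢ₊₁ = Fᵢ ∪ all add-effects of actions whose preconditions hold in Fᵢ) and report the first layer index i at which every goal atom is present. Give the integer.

F0 = init (5 atoms)
F1 = F0 ∪ {clear(e), clear(f), linked(b), near(c), near(f)}  (10 atoms)
F2 = F1 ∪ {clear(b), near(b)}  (12 atoms)
goal ⊆ F2  ⇒  h_max = 2

2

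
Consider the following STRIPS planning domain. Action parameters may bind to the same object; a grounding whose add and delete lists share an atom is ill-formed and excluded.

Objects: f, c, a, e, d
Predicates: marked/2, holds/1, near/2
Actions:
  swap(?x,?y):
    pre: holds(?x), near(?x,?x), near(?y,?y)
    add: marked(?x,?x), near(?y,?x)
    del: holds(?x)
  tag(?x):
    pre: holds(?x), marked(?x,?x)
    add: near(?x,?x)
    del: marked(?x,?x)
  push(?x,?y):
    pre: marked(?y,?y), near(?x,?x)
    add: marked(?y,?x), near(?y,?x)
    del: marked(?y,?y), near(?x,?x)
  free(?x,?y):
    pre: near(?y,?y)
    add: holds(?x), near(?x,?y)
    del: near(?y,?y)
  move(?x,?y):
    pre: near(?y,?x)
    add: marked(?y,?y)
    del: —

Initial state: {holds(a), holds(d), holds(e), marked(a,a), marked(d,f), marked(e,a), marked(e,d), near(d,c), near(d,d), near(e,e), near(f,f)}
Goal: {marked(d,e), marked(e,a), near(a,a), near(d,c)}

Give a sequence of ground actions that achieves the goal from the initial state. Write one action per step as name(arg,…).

swap(d,f); tag(a); push(e,d)

1. swap(d,f)  →  {holds(a), holds(e), marked(a,a), marked(d,d), marked(d,f), marked(e,a), marked(e,d), near(d,c), near(d,d), near(e,e), near(f,d), near(f,f)}
2. tag(a)  →  {holds(a), holds(e), marked(d,d), marked(d,f), marked(e,a), marked(e,d), near(a,a), near(d,c), near(d,d), near(e,e), near(f,d), near(f,f)}
3. push(e,d)  →  {holds(a), holds(e), marked(d,e), marked(d,f), marked(e,a), marked(e,d), near(a,a), near(d,c), near(d,d), near(d,e), near(f,d), near(f,f)}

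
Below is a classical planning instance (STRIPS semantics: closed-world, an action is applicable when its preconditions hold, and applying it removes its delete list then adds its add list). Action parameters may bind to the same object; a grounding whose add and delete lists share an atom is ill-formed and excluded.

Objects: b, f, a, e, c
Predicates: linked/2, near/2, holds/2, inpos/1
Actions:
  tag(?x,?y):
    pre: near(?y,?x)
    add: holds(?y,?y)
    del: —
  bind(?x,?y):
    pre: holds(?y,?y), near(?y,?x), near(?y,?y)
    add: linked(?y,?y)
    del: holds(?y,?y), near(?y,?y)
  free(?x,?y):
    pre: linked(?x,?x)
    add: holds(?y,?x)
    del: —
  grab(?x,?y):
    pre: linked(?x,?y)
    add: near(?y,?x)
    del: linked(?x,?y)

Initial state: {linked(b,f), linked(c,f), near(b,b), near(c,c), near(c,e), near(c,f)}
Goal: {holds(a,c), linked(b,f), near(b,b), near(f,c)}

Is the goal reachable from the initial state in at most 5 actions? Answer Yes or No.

Yes

1. tag(f,c)  →  {holds(c,c), linked(b,f), linked(c,f), near(b,b), near(c,c), near(c,e), near(c,f)}
2. bind(f,c)  →  {linked(b,f), linked(c,c), linked(c,f), near(b,b), near(c,e), near(c,f)}
3. free(c,a)  →  {holds(a,c), linked(b,f), linked(c,c), linked(c,f), near(b,b), near(c,e), near(c,f)}
4. grab(c,f)  →  {holds(a,c), linked(b,f), linked(c,c), near(b,b), near(c,e), near(c,f), near(f,c)}
optimal plan length = 4; 4 ≤ 5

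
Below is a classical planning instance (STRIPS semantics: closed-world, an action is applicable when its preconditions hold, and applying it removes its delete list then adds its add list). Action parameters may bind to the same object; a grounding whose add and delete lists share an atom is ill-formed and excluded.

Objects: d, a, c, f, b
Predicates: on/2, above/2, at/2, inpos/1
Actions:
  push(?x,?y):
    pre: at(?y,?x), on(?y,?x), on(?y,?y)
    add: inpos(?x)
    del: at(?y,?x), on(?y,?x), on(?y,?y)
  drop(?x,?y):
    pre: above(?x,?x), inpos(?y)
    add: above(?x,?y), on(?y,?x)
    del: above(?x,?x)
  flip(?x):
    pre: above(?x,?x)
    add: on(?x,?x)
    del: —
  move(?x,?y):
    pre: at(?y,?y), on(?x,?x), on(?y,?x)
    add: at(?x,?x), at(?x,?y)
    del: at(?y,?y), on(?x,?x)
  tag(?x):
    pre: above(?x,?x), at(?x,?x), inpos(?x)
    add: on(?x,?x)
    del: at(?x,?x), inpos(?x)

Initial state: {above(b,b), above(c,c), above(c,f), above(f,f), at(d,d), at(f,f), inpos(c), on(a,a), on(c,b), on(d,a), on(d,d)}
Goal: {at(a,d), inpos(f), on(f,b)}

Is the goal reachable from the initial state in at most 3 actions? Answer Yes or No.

No

1. flip(f)  →  {above(b,b), above(c,c), above(c,f), above(f,f), at(d,d), at(f,f), inpos(c), on(a,a), on(c,b), on(d,a), on(d,d), on(f,f)}
2. push(f,f)  →  {above(b,b), above(c,c), above(c,f), above(f,f), at(d,d), inpos(c), inpos(f), on(a,a), on(c,b), on(d,a), on(d,d)}
3. drop(b,f)  →  {above(b,f), above(c,c), above(c,f), above(f,f), at(d,d), inpos(c), inpos(f), on(a,a), on(c,b), on(d,a), on(d,d), on(f,b)}
4. move(a,d)  →  {above(b,f), above(c,c), above(c,f), above(f,f), at(a,a), at(a,d), inpos(c), inpos(f), on(c,b), on(d,a), on(d,d), on(f,b)}
optimal plan length = 4; 4 > 3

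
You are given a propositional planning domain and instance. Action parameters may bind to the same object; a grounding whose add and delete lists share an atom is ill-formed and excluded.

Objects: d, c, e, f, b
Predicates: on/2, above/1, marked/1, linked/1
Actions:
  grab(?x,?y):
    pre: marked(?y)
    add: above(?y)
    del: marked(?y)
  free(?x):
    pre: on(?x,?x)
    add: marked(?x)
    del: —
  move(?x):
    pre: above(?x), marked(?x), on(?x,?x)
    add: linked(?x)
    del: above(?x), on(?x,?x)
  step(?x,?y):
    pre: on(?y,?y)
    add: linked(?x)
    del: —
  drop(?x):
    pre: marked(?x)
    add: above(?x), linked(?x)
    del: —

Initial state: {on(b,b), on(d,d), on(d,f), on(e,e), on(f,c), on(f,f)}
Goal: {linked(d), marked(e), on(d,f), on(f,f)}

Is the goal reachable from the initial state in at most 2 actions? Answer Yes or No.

Yes

1. free(e)  →  {marked(e), on(b,b), on(d,d), on(d,f), on(e,e), on(f,c), on(f,f)}
2. step(d,d)  →  {linked(d), marked(e), on(b,b), on(d,d), on(d,f), on(e,e), on(f,c), on(f,f)}
optimal plan length = 2; 2 ≤ 2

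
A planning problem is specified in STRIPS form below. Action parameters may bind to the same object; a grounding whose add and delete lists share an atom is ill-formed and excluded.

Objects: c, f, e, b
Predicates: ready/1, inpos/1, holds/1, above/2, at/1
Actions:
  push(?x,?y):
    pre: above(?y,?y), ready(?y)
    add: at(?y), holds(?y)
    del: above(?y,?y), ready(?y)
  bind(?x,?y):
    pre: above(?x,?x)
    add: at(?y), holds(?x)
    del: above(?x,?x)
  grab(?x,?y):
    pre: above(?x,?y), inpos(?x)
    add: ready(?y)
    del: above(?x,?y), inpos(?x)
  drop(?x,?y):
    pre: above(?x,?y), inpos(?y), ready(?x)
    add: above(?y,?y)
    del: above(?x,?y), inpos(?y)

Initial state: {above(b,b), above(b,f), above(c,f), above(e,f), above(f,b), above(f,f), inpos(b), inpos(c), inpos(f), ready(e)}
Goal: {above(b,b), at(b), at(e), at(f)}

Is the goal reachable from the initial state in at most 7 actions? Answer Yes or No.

Yes

1. bind(f,f)  →  {above(b,b), above(b,f), above(c,f), above(e,f), above(f,b), at(f), holds(f), inpos(b), inpos(c), inpos(f), ready(e)}
2. bind(b,e)  →  {above(b,f), above(c,f), above(e,f), above(f,b), at(e), at(f), holds(b), holds(f), inpos(b), inpos(c), inpos(f), ready(e)}
3. grab(c,f)  →  {above(b,f), above(e,f), above(f,b), at(e), at(f), holds(b), holds(f), inpos(b), inpos(f), ready(e), ready(f)}
4. drop(f,b)  →  {above(b,b), above(b,f), above(e,f), at(e), at(f), holds(b), holds(f), inpos(f), ready(e), ready(f)}
5. drop(e,f)  →  {above(b,b), above(b,f), above(f,f), at(e), at(f), holds(b), holds(f), ready(e), ready(f)}
6. bind(f,b)  →  {above(b,b), above(b,f), at(b), at(e), at(f), holds(b), holds(f), ready(e), ready(f)}
optimal plan length = 6; 6 ≤ 7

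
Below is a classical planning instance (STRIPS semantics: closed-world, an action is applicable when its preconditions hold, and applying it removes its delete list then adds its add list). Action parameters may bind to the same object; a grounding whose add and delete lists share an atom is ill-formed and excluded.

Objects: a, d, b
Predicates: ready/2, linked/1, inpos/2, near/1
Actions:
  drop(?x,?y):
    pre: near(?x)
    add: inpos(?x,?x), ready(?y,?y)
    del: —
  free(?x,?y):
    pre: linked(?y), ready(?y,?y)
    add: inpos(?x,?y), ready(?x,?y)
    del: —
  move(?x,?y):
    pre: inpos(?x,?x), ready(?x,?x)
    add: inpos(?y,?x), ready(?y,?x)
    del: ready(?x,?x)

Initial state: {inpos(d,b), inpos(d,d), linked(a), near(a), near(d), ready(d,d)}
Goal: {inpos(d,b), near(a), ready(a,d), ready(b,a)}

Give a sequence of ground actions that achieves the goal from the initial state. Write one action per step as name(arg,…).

drop(a,a); free(b,a); move(d,a)

1. drop(a,a)  →  {inpos(a,a), inpos(d,b), inpos(d,d), linked(a), near(a), near(d), ready(a,a), ready(d,d)}
2. free(b,a)  →  {inpos(a,a), inpos(b,a), inpos(d,b), inpos(d,d), linked(a), near(a), near(d), ready(a,a), ready(b,a), ready(d,d)}
3. move(d,a)  →  {inpos(a,a), inpos(a,d), inpos(b,a), inpos(d,b), inpos(d,d), linked(a), near(a), near(d), ready(a,a), ready(a,d), ready(b,a)}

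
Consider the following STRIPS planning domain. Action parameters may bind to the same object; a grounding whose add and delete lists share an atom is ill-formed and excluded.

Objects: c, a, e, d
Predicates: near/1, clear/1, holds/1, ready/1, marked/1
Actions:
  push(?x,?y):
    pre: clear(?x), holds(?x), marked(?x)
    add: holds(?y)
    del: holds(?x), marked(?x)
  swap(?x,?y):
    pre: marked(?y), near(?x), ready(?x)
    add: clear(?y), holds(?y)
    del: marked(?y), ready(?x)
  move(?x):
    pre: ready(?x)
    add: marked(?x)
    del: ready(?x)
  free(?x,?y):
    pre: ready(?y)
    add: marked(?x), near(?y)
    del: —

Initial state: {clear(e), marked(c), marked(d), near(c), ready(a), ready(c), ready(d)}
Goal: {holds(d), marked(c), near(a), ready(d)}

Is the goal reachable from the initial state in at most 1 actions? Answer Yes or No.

1. swap(c,d)  →  {clear(d), clear(e), holds(d), marked(c), near(c), ready(a), ready(d)}
2. free(c,a)  →  {clear(d), clear(e), holds(d), marked(c), near(a), near(c), ready(a), ready(d)}
optimal plan length = 2; 2 > 1

No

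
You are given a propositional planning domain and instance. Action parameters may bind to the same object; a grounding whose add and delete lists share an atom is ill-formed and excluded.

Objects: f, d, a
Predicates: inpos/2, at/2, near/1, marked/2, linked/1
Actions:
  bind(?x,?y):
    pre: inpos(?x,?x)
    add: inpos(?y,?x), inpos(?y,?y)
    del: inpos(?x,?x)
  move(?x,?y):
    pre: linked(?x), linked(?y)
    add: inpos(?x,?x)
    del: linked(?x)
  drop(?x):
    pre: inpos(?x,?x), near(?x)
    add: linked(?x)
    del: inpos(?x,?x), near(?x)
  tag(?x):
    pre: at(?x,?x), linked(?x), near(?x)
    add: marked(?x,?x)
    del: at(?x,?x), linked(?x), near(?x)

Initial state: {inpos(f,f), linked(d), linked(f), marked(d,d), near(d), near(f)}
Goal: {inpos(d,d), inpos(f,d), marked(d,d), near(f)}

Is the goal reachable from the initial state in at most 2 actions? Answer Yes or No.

No

1. bind(f,d)  →  {inpos(d,d), inpos(d,f), linked(d), linked(f), marked(d,d), near(d), near(f)}
2. bind(d,f)  →  {inpos(d,f), inpos(f,d), inpos(f,f), linked(d), linked(f), marked(d,d), near(d), near(f)}
3. bind(f,d)  →  {inpos(d,d), inpos(d,f), inpos(f,d), linked(d), linked(f), marked(d,d), near(d), near(f)}
optimal plan length = 3; 3 > 2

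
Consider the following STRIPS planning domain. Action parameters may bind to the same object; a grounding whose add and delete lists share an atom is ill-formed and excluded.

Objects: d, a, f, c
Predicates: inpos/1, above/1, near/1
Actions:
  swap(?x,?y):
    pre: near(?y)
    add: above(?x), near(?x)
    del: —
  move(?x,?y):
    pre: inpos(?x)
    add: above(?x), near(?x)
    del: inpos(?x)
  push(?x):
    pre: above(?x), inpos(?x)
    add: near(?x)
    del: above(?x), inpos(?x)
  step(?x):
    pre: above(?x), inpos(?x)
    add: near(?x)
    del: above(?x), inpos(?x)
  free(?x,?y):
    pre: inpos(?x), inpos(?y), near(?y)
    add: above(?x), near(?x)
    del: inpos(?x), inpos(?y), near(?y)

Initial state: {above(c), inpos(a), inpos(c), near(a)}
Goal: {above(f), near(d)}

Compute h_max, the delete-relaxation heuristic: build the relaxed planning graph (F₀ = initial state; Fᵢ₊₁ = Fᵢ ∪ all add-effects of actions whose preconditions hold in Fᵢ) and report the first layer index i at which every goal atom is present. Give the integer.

1

F0 = init (4 atoms)
F1 = F0 ∪ {above(a), above(d), above(f), near(c), near(d), near(f)}  (10 atoms)
goal ⊆ F1  ⇒  h_max = 1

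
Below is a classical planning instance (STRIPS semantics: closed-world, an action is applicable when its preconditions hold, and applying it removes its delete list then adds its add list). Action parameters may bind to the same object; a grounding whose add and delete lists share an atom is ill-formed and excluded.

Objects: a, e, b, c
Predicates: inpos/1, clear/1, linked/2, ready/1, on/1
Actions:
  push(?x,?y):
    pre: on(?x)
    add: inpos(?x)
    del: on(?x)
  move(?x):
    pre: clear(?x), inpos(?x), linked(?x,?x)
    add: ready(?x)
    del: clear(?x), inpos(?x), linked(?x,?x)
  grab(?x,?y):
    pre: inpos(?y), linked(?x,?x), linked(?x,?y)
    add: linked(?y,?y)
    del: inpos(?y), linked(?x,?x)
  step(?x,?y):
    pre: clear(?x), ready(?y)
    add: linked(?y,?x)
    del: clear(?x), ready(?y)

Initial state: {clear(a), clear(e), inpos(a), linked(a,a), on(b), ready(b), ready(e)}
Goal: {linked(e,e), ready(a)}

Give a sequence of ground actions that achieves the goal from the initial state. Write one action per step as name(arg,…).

move(a); step(e,e)

1. move(a)  →  {clear(e), on(b), ready(a), ready(b), ready(e)}
2. step(e,e)  →  {linked(e,e), on(b), ready(a), ready(b)}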